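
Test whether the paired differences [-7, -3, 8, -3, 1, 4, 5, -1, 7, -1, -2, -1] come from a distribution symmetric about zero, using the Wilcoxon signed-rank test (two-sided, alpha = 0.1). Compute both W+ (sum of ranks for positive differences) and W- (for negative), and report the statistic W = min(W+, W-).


Step 1: Drop any zero differences (none here) and take |d_i|.
|d| = [7, 3, 8, 3, 1, 4, 5, 1, 7, 1, 2, 1]
Step 2: Midrank |d_i| (ties get averaged ranks).
ranks: |7|->10.5, |3|->6.5, |8|->12, |3|->6.5, |1|->2.5, |4|->8, |5|->9, |1|->2.5, |7|->10.5, |1|->2.5, |2|->5, |1|->2.5
Step 3: Attach original signs; sum ranks with positive sign and with negative sign.
W+ = 12 + 2.5 + 8 + 9 + 10.5 = 42
W- = 10.5 + 6.5 + 6.5 + 2.5 + 2.5 + 5 + 2.5 = 36
(Check: W+ + W- = 78 should equal n(n+1)/2 = 78.)
Step 4: Test statistic W = min(W+, W-) = 36.
Step 5: Ties in |d|, so use the tie-corrected normal approximation.
        E[W] = n(n+1)/4 = 12*13/4 = 39.
        Tie groups: |d|=1 (t=4), |d|=3 (t=2), |d|=7 (t=2); sum(t^3 - t) = 72.
        Var[W] = n(n+1)(2n+1)/24 - sum(t^3-t)/48 = 3900/24 - 72/48 = 161.
        z = (W - E[W]) / sqrt(Var[W]) = (36 - 39) / 12.6886 = -0.2364.
        Two-sided p = 2*Phi(z) = 0.813097.
Step 6: alpha = 0.1. fail to reject H0.

W+ = 42, W- = 36, W = min = 36, p = 0.813097, fail to reject H0.


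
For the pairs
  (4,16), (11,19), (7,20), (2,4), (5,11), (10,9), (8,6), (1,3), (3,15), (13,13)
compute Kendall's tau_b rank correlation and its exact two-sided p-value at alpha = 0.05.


Step 1: Enumerate the 45 unordered pairs (i,j) with i<j and classify each by sign(x_j-x_i) * sign(y_j-y_i).
  (1,2):dx=+7,dy=+3->C; (1,3):dx=+3,dy=+4->C; (1,4):dx=-2,dy=-12->C; (1,5):dx=+1,dy=-5->D
  (1,6):dx=+6,dy=-7->D; (1,7):dx=+4,dy=-10->D; (1,8):dx=-3,dy=-13->C; (1,9):dx=-1,dy=-1->C
  (1,10):dx=+9,dy=-3->D; (2,3):dx=-4,dy=+1->D; (2,4):dx=-9,dy=-15->C; (2,5):dx=-6,dy=-8->C
  (2,6):dx=-1,dy=-10->C; (2,7):dx=-3,dy=-13->C; (2,8):dx=-10,dy=-16->C; (2,9):dx=-8,dy=-4->C
  (2,10):dx=+2,dy=-6->D; (3,4):dx=-5,dy=-16->C; (3,5):dx=-2,dy=-9->C; (3,6):dx=+3,dy=-11->D
  (3,7):dx=+1,dy=-14->D; (3,8):dx=-6,dy=-17->C; (3,9):dx=-4,dy=-5->C; (3,10):dx=+6,dy=-7->D
  (4,5):dx=+3,dy=+7->C; (4,6):dx=+8,dy=+5->C; (4,7):dx=+6,dy=+2->C; (4,8):dx=-1,dy=-1->C
  (4,9):dx=+1,dy=+11->C; (4,10):dx=+11,dy=+9->C; (5,6):dx=+5,dy=-2->D; (5,7):dx=+3,dy=-5->D
  (5,8):dx=-4,dy=-8->C; (5,9):dx=-2,dy=+4->D; (5,10):dx=+8,dy=+2->C; (6,7):dx=-2,dy=-3->C
  (6,8):dx=-9,dy=-6->C; (6,9):dx=-7,dy=+6->D; (6,10):dx=+3,dy=+4->C; (7,8):dx=-7,dy=-3->C
  (7,9):dx=-5,dy=+9->D; (7,10):dx=+5,dy=+7->C; (8,9):dx=+2,dy=+12->C; (8,10):dx=+12,dy=+10->C
  (9,10):dx=+10,dy=-2->D
Step 2: C = 30, D = 15, total pairs = 45.
Step 3: tau = (C - D)/(n(n-1)/2) = (30 - 15)/45 = 0.333333.
Step 4: Exact two-sided p-value (enumerate n! = 3628800 permutations of y under H0): p = 0.216373.
Step 5: alpha = 0.05. fail to reject H0.

tau_b = 0.3333 (C=30, D=15), p = 0.216373, fail to reject H0.


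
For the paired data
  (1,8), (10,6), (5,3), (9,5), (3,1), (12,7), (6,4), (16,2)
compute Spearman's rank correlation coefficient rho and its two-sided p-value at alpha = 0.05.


Step 1: Rank x and y separately (midranks; no ties here).
rank(x): 1->1, 10->6, 5->3, 9->5, 3->2, 12->7, 6->4, 16->8
rank(y): 8->8, 6->6, 3->3, 5->5, 1->1, 7->7, 4->4, 2->2
Step 2: d_i = R_x(i) - R_y(i); compute d_i^2.
  (1-8)^2=49, (6-6)^2=0, (3-3)^2=0, (5-5)^2=0, (2-1)^2=1, (7-7)^2=0, (4-4)^2=0, (8-2)^2=36
sum(d^2) = 86.
Step 3: rho = 1 - 6*86 / (8*(8^2 - 1)) = 1 - 516/504 = -0.023810.
Step 4: Under H0, t = rho * sqrt((n-2)/(1-rho^2)) = -0.0583 ~ t(6).
Step 5: Two-sided p-value from the t-distribution with 6 df = 0.955374.
Step 6: alpha = 0.05. fail to reject H0.

rho = -0.0238, p = 0.955374, fail to reject H0 at alpha = 0.05.


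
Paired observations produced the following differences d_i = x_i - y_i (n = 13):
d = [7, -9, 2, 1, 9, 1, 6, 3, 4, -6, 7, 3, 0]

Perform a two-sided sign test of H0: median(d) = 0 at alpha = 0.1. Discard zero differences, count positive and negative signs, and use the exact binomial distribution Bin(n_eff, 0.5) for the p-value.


Step 1: Discard zero differences. Original n = 13; n_eff = number of nonzero differences = 12.
Nonzero differences (with sign): +7, -9, +2, +1, +9, +1, +6, +3, +4, -6, +7, +3
Step 2: Count signs: positive = 10, negative = 2.
Step 3: Under H0: P(positive) = 0.5, so the number of positives S ~ Bin(12, 0.5).
Step 4: Two-sided exact p-value = sum of Bin(12,0.5) probabilities at or below the observed probability = 0.038574.
Step 5: alpha = 0.1. reject H0.

n_eff = 12, pos = 10, neg = 2, p = 0.038574, reject H0.


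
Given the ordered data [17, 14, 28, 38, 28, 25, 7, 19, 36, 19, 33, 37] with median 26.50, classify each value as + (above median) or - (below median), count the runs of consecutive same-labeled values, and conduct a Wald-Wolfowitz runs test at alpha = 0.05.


Step 1: Compute median = 26.50; label A = above, B = below.
Labels in order: BBAAABBBABAA  (n_A = 6, n_B = 6)
Step 2: Count runs R = 6.
Step 3: Under H0 (random ordering), E[R] = 2*n_A*n_B/(n_A+n_B) + 1 = 2*6*6/12 + 1 = 7.0000.
        Var[R] = 2*n_A*n_B*(2*n_A*n_B - n_A - n_B) / ((n_A+n_B)^2 * (n_A+n_B-1)) = 4320/1584 = 2.7273.
        SD[R] = 1.6514.
Step 4: Continuity-corrected z = (R + 0.5 - E[R]) / SD[R] = (6 + 0.5 - 7.0000) / 1.6514 = -0.3028.
Step 5: Two-sided p-value via normal approximation = 2*(1 - Phi(|z|)) = 0.762069.
Step 6: alpha = 0.05. fail to reject H0.

R = 6, z = -0.3028, p = 0.762069, fail to reject H0.


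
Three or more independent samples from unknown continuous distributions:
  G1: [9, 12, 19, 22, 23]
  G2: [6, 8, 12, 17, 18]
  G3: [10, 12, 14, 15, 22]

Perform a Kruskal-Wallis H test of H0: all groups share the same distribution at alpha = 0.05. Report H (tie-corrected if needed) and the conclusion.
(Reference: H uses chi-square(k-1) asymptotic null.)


Step 1: Combine all N = 15 observations and assign midranks.
sorted (value, group, rank): (6,G2,1), (8,G2,2), (9,G1,3), (10,G3,4), (12,G1,6), (12,G2,6), (12,G3,6), (14,G3,8), (15,G3,9), (17,G2,10), (18,G2,11), (19,G1,12), (22,G1,13.5), (22,G3,13.5), (23,G1,15)
Step 2: Sum ranks within each group.
R_1 = 49.5 (n_1 = 5)
R_2 = 30 (n_2 = 5)
R_3 = 40.5 (n_3 = 5)
Step 3: H = 12/(N(N+1)) * sum(R_i^2/n_i) - 3(N+1)
     = 12/(15*16) * (49.5^2/5 + 30^2/5 + 40.5^2/5) - 3*16
     = 0.050000 * 998.1 - 48
     = 1.905000.
Step 4: Ties present; correction factor C = 1 - 30/(15^3 - 15) = 0.991071. Corrected H = 1.905000 / 0.991071 = 1.922162.
Step 5: Under H0, H ~ chi^2(2); p-value = 0.382479.
Step 6: alpha = 0.05. fail to reject H0.

H = 1.9222, df = 2, p = 0.382479, fail to reject H0.


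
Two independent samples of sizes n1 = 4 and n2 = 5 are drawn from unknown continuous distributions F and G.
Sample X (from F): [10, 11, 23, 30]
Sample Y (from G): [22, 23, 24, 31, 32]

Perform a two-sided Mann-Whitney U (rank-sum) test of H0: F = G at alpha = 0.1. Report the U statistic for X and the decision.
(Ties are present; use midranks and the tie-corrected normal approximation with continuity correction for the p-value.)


Step 1: Combine and sort all 9 observations; assign midranks.
sorted (value, group): (10,X), (11,X), (22,Y), (23,X), (23,Y), (24,Y), (30,X), (31,Y), (32,Y)
ranks: 10->1, 11->2, 22->3, 23->4.5, 23->4.5, 24->6, 30->7, 31->8, 32->9
Step 2: Rank sum for X: R1 = 1 + 2 + 4.5 + 7 = 14.5.
Step 3: U_X = R1 - n1(n1+1)/2 = 14.5 - 4*5/2 = 14.5 - 10 = 4.5.
       U_Y = n1*n2 - U_X = 20 - 4.5 = 15.5.
Step 4: Ties are present, so use the tie-corrected normal approximation (with continuity correction) for the p-value.
Step 5: p-value = 0.218742; compare to alpha = 0.1. fail to reject H0.

U_X = 4.5, p = 0.218742, fail to reject H0 at alpha = 0.1.


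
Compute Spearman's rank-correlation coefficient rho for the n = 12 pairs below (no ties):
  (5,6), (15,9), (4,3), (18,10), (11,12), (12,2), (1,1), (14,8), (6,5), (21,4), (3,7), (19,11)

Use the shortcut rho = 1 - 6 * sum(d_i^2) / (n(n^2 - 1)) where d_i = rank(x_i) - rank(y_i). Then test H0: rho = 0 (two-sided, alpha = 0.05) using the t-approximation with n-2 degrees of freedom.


Step 1: Rank x and y separately (midranks; no ties here).
rank(x): 5->4, 15->9, 4->3, 18->10, 11->6, 12->7, 1->1, 14->8, 6->5, 21->12, 3->2, 19->11
rank(y): 6->6, 9->9, 3->3, 10->10, 12->12, 2->2, 1->1, 8->8, 5->5, 4->4, 7->7, 11->11
Step 2: d_i = R_x(i) - R_y(i); compute d_i^2.
  (4-6)^2=4, (9-9)^2=0, (3-3)^2=0, (10-10)^2=0, (6-12)^2=36, (7-2)^2=25, (1-1)^2=0, (8-8)^2=0, (5-5)^2=0, (12-4)^2=64, (2-7)^2=25, (11-11)^2=0
sum(d^2) = 154.
Step 3: rho = 1 - 6*154 / (12*(12^2 - 1)) = 1 - 924/1716 = 0.461538.
Step 4: Under H0, t = rho * sqrt((n-2)/(1-rho^2)) = 1.6452 ~ t(10).
Step 5: Two-sided p-value from the t-distribution with 10 df = 0.130948.
Step 6: alpha = 0.05. fail to reject H0.

rho = 0.4615, p = 0.130948, fail to reject H0 at alpha = 0.05.


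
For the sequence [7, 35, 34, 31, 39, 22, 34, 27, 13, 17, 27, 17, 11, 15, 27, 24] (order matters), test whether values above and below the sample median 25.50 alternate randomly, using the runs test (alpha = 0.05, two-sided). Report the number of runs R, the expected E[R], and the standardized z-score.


Step 1: Compute median = 25.50; label A = above, B = below.
Labels in order: BAAAABAABBABBBAB  (n_A = 8, n_B = 8)
Step 2: Count runs R = 9.
Step 3: Under H0 (random ordering), E[R] = 2*n_A*n_B/(n_A+n_B) + 1 = 2*8*8/16 + 1 = 9.0000.
        Var[R] = 2*n_A*n_B*(2*n_A*n_B - n_A - n_B) / ((n_A+n_B)^2 * (n_A+n_B-1)) = 14336/3840 = 3.7333.
        SD[R] = 1.9322.
Step 4: R = E[R], so z = 0 with no continuity correction.
Step 5: Two-sided p-value via normal approximation = 2*(1 - Phi(|z|)) = 1.000000.
Step 6: alpha = 0.05. fail to reject H0.

R = 9, z = 0.0000, p = 1.000000, fail to reject H0.


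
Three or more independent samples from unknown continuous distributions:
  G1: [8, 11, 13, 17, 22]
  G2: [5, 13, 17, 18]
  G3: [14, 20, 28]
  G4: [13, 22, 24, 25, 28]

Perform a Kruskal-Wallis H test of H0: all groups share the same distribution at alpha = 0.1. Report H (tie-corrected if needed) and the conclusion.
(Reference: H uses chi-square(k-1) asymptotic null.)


Step 1: Combine all N = 17 observations and assign midranks.
sorted (value, group, rank): (5,G2,1), (8,G1,2), (11,G1,3), (13,G1,5), (13,G2,5), (13,G4,5), (14,G3,7), (17,G1,8.5), (17,G2,8.5), (18,G2,10), (20,G3,11), (22,G1,12.5), (22,G4,12.5), (24,G4,14), (25,G4,15), (28,G3,16.5), (28,G4,16.5)
Step 2: Sum ranks within each group.
R_1 = 31 (n_1 = 5)
R_2 = 24.5 (n_2 = 4)
R_3 = 34.5 (n_3 = 3)
R_4 = 63 (n_4 = 5)
Step 3: H = 12/(N(N+1)) * sum(R_i^2/n_i) - 3(N+1)
     = 12/(17*18) * (31^2/5 + 24.5^2/4 + 34.5^2/3 + 63^2/5) - 3*18
     = 0.039216 * 1532.81 - 54
     = 6.110294.
Step 4: Ties present; correction factor C = 1 - 42/(17^3 - 17) = 0.991422. Corrected H = 6.110294 / 0.991422 = 6.163164.
Step 5: Under H0, H ~ chi^2(3); p-value = 0.103936.
Step 6: alpha = 0.1. fail to reject H0.

H = 6.1632, df = 3, p = 0.103936, fail to reject H0.


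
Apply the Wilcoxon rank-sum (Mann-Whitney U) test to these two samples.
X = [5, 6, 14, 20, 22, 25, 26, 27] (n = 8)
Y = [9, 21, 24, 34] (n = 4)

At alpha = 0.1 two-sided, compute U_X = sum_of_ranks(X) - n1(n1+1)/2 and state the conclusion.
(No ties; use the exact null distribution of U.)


Step 1: Combine and sort all 12 observations; assign midranks.
sorted (value, group): (5,X), (6,X), (9,Y), (14,X), (20,X), (21,Y), (22,X), (24,Y), (25,X), (26,X), (27,X), (34,Y)
ranks: 5->1, 6->2, 9->3, 14->4, 20->5, 21->6, 22->7, 24->8, 25->9, 26->10, 27->11, 34->12
Step 2: Rank sum for X: R1 = 1 + 2 + 4 + 5 + 7 + 9 + 10 + 11 = 49.
Step 3: U_X = R1 - n1(n1+1)/2 = 49 - 8*9/2 = 49 - 36 = 13.
       U_Y = n1*n2 - U_X = 32 - 13 = 19.
Step 4: No ties, so the exact null distribution of U (based on enumerating the C(12,8) = 495 equally likely rank assignments) gives the two-sided p-value.
Step 5: p-value = 0.682828; compare to alpha = 0.1. fail to reject H0.

U_X = 13, p = 0.682828, fail to reject H0 at alpha = 0.1.


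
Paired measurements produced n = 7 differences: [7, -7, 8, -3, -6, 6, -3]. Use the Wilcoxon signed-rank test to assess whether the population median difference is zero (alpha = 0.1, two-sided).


Step 1: Drop any zero differences (none here) and take |d_i|.
|d| = [7, 7, 8, 3, 6, 6, 3]
Step 2: Midrank |d_i| (ties get averaged ranks).
ranks: |7|->5.5, |7|->5.5, |8|->7, |3|->1.5, |6|->3.5, |6|->3.5, |3|->1.5
Step 3: Attach original signs; sum ranks with positive sign and with negative sign.
W+ = 5.5 + 7 + 3.5 = 16
W- = 5.5 + 1.5 + 3.5 + 1.5 = 12
(Check: W+ + W- = 28 should equal n(n+1)/2 = 28.)
Step 4: Test statistic W = min(W+, W-) = 12.
Step 5: Ties in |d|, so use the tie-corrected normal approximation.
        E[W] = n(n+1)/4 = 7*8/4 = 14.
        Tie groups: |d|=3 (t=2), |d|=6 (t=2), |d|=7 (t=2); sum(t^3 - t) = 18.
        Var[W] = n(n+1)(2n+1)/24 - sum(t^3-t)/48 = 840/24 - 18/48 = 34.625.
        z = (W - E[W]) / sqrt(Var[W]) = (12 - 14) / 5.8843 = -0.3399.
        Two-sided p = 2*Phi(z) = 0.733941.
Step 6: alpha = 0.1. fail to reject H0.

W+ = 16, W- = 12, W = min = 12, p = 0.733941, fail to reject H0.


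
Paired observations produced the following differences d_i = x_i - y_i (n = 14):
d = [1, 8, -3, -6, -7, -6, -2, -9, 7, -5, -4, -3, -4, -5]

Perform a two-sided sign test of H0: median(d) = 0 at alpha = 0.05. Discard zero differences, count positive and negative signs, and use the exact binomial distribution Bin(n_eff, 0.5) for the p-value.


Step 1: Discard zero differences. Original n = 14; n_eff = number of nonzero differences = 14.
Nonzero differences (with sign): +1, +8, -3, -6, -7, -6, -2, -9, +7, -5, -4, -3, -4, -5
Step 2: Count signs: positive = 3, negative = 11.
Step 3: Under H0: P(positive) = 0.5, so the number of positives S ~ Bin(14, 0.5).
Step 4: Two-sided exact p-value = sum of Bin(14,0.5) probabilities at or below the observed probability = 0.057373.
Step 5: alpha = 0.05. fail to reject H0.

n_eff = 14, pos = 3, neg = 11, p = 0.057373, fail to reject H0.


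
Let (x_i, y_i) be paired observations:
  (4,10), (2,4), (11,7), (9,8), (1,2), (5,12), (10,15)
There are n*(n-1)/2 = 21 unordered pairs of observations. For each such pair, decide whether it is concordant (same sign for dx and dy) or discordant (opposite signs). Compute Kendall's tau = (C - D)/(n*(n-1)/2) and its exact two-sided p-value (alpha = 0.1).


Step 1: Enumerate the 21 unordered pairs (i,j) with i<j and classify each by sign(x_j-x_i) * sign(y_j-y_i).
  (1,2):dx=-2,dy=-6->C; (1,3):dx=+7,dy=-3->D; (1,4):dx=+5,dy=-2->D; (1,5):dx=-3,dy=-8->C
  (1,6):dx=+1,dy=+2->C; (1,7):dx=+6,dy=+5->C; (2,3):dx=+9,dy=+3->C; (2,4):dx=+7,dy=+4->C
  (2,5):dx=-1,dy=-2->C; (2,6):dx=+3,dy=+8->C; (2,7):dx=+8,dy=+11->C; (3,4):dx=-2,dy=+1->D
  (3,5):dx=-10,dy=-5->C; (3,6):dx=-6,dy=+5->D; (3,7):dx=-1,dy=+8->D; (4,5):dx=-8,dy=-6->C
  (4,6):dx=-4,dy=+4->D; (4,7):dx=+1,dy=+7->C; (5,6):dx=+4,dy=+10->C; (5,7):dx=+9,dy=+13->C
  (6,7):dx=+5,dy=+3->C
Step 2: C = 15, D = 6, total pairs = 21.
Step 3: tau = (C - D)/(n(n-1)/2) = (15 - 6)/21 = 0.428571.
Step 4: Exact two-sided p-value (enumerate n! = 5040 permutations of y under H0): p = 0.238889.
Step 5: alpha = 0.1. fail to reject H0.

tau_b = 0.4286 (C=15, D=6), p = 0.238889, fail to reject H0.


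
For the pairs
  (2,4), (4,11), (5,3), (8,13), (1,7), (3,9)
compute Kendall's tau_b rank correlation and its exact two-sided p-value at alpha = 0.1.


Step 1: Enumerate the 15 unordered pairs (i,j) with i<j and classify each by sign(x_j-x_i) * sign(y_j-y_i).
  (1,2):dx=+2,dy=+7->C; (1,3):dx=+3,dy=-1->D; (1,4):dx=+6,dy=+9->C; (1,5):dx=-1,dy=+3->D
  (1,6):dx=+1,dy=+5->C; (2,3):dx=+1,dy=-8->D; (2,4):dx=+4,dy=+2->C; (2,5):dx=-3,dy=-4->C
  (2,6):dx=-1,dy=-2->C; (3,4):dx=+3,dy=+10->C; (3,5):dx=-4,dy=+4->D; (3,6):dx=-2,dy=+6->D
  (4,5):dx=-7,dy=-6->C; (4,6):dx=-5,dy=-4->C; (5,6):dx=+2,dy=+2->C
Step 2: C = 10, D = 5, total pairs = 15.
Step 3: tau = (C - D)/(n(n-1)/2) = (10 - 5)/15 = 0.333333.
Step 4: Exact two-sided p-value (enumerate n! = 720 permutations of y under H0): p = 0.469444.
Step 5: alpha = 0.1. fail to reject H0.

tau_b = 0.3333 (C=10, D=5), p = 0.469444, fail to reject H0.


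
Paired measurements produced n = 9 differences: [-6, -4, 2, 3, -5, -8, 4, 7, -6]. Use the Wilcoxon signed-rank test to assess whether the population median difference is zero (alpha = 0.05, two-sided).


Step 1: Drop any zero differences (none here) and take |d_i|.
|d| = [6, 4, 2, 3, 5, 8, 4, 7, 6]
Step 2: Midrank |d_i| (ties get averaged ranks).
ranks: |6|->6.5, |4|->3.5, |2|->1, |3|->2, |5|->5, |8|->9, |4|->3.5, |7|->8, |6|->6.5
Step 3: Attach original signs; sum ranks with positive sign and with negative sign.
W+ = 1 + 2 + 3.5 + 8 = 14.5
W- = 6.5 + 3.5 + 5 + 9 + 6.5 = 30.5
(Check: W+ + W- = 45 should equal n(n+1)/2 = 45.)
Step 4: Test statistic W = min(W+, W-) = 14.5.
Step 5: Ties in |d|, so use the tie-corrected normal approximation.
        E[W] = n(n+1)/4 = 9*10/4 = 22.5.
        Tie groups: |d|=4 (t=2), |d|=6 (t=2); sum(t^3 - t) = 12.
        Var[W] = n(n+1)(2n+1)/24 - sum(t^3-t)/48 = 1710/24 - 12/48 = 71.
        z = (W - E[W]) / sqrt(Var[W]) = (14.5 - 22.5) / 8.4261 = -0.9494.
        Two-sided p = 2*Phi(z) = 0.342404.
Step 6: alpha = 0.05. fail to reject H0.

W+ = 14.5, W- = 30.5, W = min = 14.5, p = 0.342404, fail to reject H0.


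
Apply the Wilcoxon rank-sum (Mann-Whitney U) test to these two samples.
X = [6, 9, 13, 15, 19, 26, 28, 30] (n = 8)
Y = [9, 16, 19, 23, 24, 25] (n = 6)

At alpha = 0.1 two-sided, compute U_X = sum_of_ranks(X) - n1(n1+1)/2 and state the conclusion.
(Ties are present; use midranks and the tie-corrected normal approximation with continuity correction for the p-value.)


Step 1: Combine and sort all 14 observations; assign midranks.
sorted (value, group): (6,X), (9,X), (9,Y), (13,X), (15,X), (16,Y), (19,X), (19,Y), (23,Y), (24,Y), (25,Y), (26,X), (28,X), (30,X)
ranks: 6->1, 9->2.5, 9->2.5, 13->4, 15->5, 16->6, 19->7.5, 19->7.5, 23->9, 24->10, 25->11, 26->12, 28->13, 30->14
Step 2: Rank sum for X: R1 = 1 + 2.5 + 4 + 5 + 7.5 + 12 + 13 + 14 = 59.
Step 3: U_X = R1 - n1(n1+1)/2 = 59 - 8*9/2 = 59 - 36 = 23.
       U_Y = n1*n2 - U_X = 48 - 23 = 25.
Step 4: Ties are present, so use the tie-corrected normal approximation (with continuity correction) for the p-value.
Step 5: p-value = 0.948419; compare to alpha = 0.1. fail to reject H0.

U_X = 23, p = 0.948419, fail to reject H0 at alpha = 0.1.


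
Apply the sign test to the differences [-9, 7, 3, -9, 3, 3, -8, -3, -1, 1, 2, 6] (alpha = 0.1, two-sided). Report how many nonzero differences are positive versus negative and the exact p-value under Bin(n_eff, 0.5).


Step 1: Discard zero differences. Original n = 12; n_eff = number of nonzero differences = 12.
Nonzero differences (with sign): -9, +7, +3, -9, +3, +3, -8, -3, -1, +1, +2, +6
Step 2: Count signs: positive = 7, negative = 5.
Step 3: Under H0: P(positive) = 0.5, so the number of positives S ~ Bin(12, 0.5).
Step 4: Two-sided exact p-value = sum of Bin(12,0.5) probabilities at or below the observed probability = 0.774414.
Step 5: alpha = 0.1. fail to reject H0.

n_eff = 12, pos = 7, neg = 5, p = 0.774414, fail to reject H0.


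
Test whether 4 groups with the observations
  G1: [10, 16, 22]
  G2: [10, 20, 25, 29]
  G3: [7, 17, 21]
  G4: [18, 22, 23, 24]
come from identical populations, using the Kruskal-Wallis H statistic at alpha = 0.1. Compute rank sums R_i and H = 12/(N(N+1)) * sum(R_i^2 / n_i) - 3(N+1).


Step 1: Combine all N = 14 observations and assign midranks.
sorted (value, group, rank): (7,G3,1), (10,G1,2.5), (10,G2,2.5), (16,G1,4), (17,G3,5), (18,G4,6), (20,G2,7), (21,G3,8), (22,G1,9.5), (22,G4,9.5), (23,G4,11), (24,G4,12), (25,G2,13), (29,G2,14)
Step 2: Sum ranks within each group.
R_1 = 16 (n_1 = 3)
R_2 = 36.5 (n_2 = 4)
R_3 = 14 (n_3 = 3)
R_4 = 38.5 (n_4 = 4)
Step 3: H = 12/(N(N+1)) * sum(R_i^2/n_i) - 3(N+1)
     = 12/(14*15) * (16^2/3 + 36.5^2/4 + 14^2/3 + 38.5^2/4) - 3*15
     = 0.057143 * 854.292 - 45
     = 3.816667.
Step 4: Ties present; correction factor C = 1 - 12/(14^3 - 14) = 0.995604. Corrected H = 3.816667 / 0.995604 = 3.833517.
Step 5: Under H0, H ~ chi^2(3); p-value = 0.280012.
Step 6: alpha = 0.1. fail to reject H0.

H = 3.8335, df = 3, p = 0.280012, fail to reject H0.


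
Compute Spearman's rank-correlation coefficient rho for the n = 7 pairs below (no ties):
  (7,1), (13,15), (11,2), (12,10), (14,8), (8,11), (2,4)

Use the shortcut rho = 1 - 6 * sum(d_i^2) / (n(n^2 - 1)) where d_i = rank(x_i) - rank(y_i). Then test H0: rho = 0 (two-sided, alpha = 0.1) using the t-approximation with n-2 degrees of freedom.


Step 1: Rank x and y separately (midranks; no ties here).
rank(x): 7->2, 13->6, 11->4, 12->5, 14->7, 8->3, 2->1
rank(y): 1->1, 15->7, 2->2, 10->5, 8->4, 11->6, 4->3
Step 2: d_i = R_x(i) - R_y(i); compute d_i^2.
  (2-1)^2=1, (6-7)^2=1, (4-2)^2=4, (5-5)^2=0, (7-4)^2=9, (3-6)^2=9, (1-3)^2=4
sum(d^2) = 28.
Step 3: rho = 1 - 6*28 / (7*(7^2 - 1)) = 1 - 168/336 = 0.500000.
Step 4: Under H0, t = rho * sqrt((n-2)/(1-rho^2)) = 1.2910 ~ t(5).
Step 5: Two-sided p-value from the t-distribution with 5 df = 0.253170.
Step 6: alpha = 0.1. fail to reject H0.

rho = 0.5000, p = 0.253170, fail to reject H0 at alpha = 0.1.


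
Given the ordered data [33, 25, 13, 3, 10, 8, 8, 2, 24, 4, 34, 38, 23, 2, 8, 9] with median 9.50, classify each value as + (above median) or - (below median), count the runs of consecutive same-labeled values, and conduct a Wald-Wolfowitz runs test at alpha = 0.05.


Step 1: Compute median = 9.50; label A = above, B = below.
Labels in order: AAABABBBABAAABBB  (n_A = 8, n_B = 8)
Step 2: Count runs R = 8.
Step 3: Under H0 (random ordering), E[R] = 2*n_A*n_B/(n_A+n_B) + 1 = 2*8*8/16 + 1 = 9.0000.
        Var[R] = 2*n_A*n_B*(2*n_A*n_B - n_A - n_B) / ((n_A+n_B)^2 * (n_A+n_B-1)) = 14336/3840 = 3.7333.
        SD[R] = 1.9322.
Step 4: Continuity-corrected z = (R + 0.5 - E[R]) / SD[R] = (8 + 0.5 - 9.0000) / 1.9322 = -0.2588.
Step 5: Two-sided p-value via normal approximation = 2*(1 - Phi(|z|)) = 0.795809.
Step 6: alpha = 0.05. fail to reject H0.

R = 8, z = -0.2588, p = 0.795809, fail to reject H0.


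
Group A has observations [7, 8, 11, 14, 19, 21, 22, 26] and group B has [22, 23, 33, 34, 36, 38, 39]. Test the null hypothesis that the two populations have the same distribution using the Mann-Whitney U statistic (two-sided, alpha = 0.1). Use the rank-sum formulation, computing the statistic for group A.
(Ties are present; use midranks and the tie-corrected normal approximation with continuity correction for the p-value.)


Step 1: Combine and sort all 15 observations; assign midranks.
sorted (value, group): (7,X), (8,X), (11,X), (14,X), (19,X), (21,X), (22,X), (22,Y), (23,Y), (26,X), (33,Y), (34,Y), (36,Y), (38,Y), (39,Y)
ranks: 7->1, 8->2, 11->3, 14->4, 19->5, 21->6, 22->7.5, 22->7.5, 23->9, 26->10, 33->11, 34->12, 36->13, 38->14, 39->15
Step 2: Rank sum for X: R1 = 1 + 2 + 3 + 4 + 5 + 6 + 7.5 + 10 = 38.5.
Step 3: U_X = R1 - n1(n1+1)/2 = 38.5 - 8*9/2 = 38.5 - 36 = 2.5.
       U_Y = n1*n2 - U_X = 56 - 2.5 = 53.5.
Step 4: Ties are present, so use the tie-corrected normal approximation (with continuity correction) for the p-value.
Step 5: p-value = 0.003782; compare to alpha = 0.1. reject H0.

U_X = 2.5, p = 0.003782, reject H0 at alpha = 0.1.


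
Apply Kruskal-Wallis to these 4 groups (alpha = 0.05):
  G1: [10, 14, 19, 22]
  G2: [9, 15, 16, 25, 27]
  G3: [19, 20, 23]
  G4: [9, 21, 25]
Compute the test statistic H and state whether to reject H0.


Step 1: Combine all N = 15 observations and assign midranks.
sorted (value, group, rank): (9,G2,1.5), (9,G4,1.5), (10,G1,3), (14,G1,4), (15,G2,5), (16,G2,6), (19,G1,7.5), (19,G3,7.5), (20,G3,9), (21,G4,10), (22,G1,11), (23,G3,12), (25,G2,13.5), (25,G4,13.5), (27,G2,15)
Step 2: Sum ranks within each group.
R_1 = 25.5 (n_1 = 4)
R_2 = 41 (n_2 = 5)
R_3 = 28.5 (n_3 = 3)
R_4 = 25 (n_4 = 3)
Step 3: H = 12/(N(N+1)) * sum(R_i^2/n_i) - 3(N+1)
     = 12/(15*16) * (25.5^2/4 + 41^2/5 + 28.5^2/3 + 25^2/3) - 3*16
     = 0.050000 * 977.846 - 48
     = 0.892292.
Step 4: Ties present; correction factor C = 1 - 18/(15^3 - 15) = 0.994643. Corrected H = 0.892292 / 0.994643 = 0.897098.
Step 5: Under H0, H ~ chi^2(3); p-value = 0.826128.
Step 6: alpha = 0.05. fail to reject H0.

H = 0.8971, df = 3, p = 0.826128, fail to reject H0.


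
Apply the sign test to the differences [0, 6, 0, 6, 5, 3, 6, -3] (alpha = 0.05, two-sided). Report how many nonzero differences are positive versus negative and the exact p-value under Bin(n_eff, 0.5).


Step 1: Discard zero differences. Original n = 8; n_eff = number of nonzero differences = 6.
Nonzero differences (with sign): +6, +6, +5, +3, +6, -3
Step 2: Count signs: positive = 5, negative = 1.
Step 3: Under H0: P(positive) = 0.5, so the number of positives S ~ Bin(6, 0.5).
Step 4: Two-sided exact p-value = sum of Bin(6,0.5) probabilities at or below the observed probability = 0.218750.
Step 5: alpha = 0.05. fail to reject H0.

n_eff = 6, pos = 5, neg = 1, p = 0.218750, fail to reject H0.


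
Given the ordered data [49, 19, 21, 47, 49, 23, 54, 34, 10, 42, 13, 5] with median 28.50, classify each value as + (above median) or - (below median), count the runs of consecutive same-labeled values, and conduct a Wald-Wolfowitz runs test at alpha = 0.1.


Step 1: Compute median = 28.50; label A = above, B = below.
Labels in order: ABBAABAABABB  (n_A = 6, n_B = 6)
Step 2: Count runs R = 8.
Step 3: Under H0 (random ordering), E[R] = 2*n_A*n_B/(n_A+n_B) + 1 = 2*6*6/12 + 1 = 7.0000.
        Var[R] = 2*n_A*n_B*(2*n_A*n_B - n_A - n_B) / ((n_A+n_B)^2 * (n_A+n_B-1)) = 4320/1584 = 2.7273.
        SD[R] = 1.6514.
Step 4: Continuity-corrected z = (R - 0.5 - E[R]) / SD[R] = (8 - 0.5 - 7.0000) / 1.6514 = 0.3028.
Step 5: Two-sided p-value via normal approximation = 2*(1 - Phi(|z|)) = 0.762069.
Step 6: alpha = 0.1. fail to reject H0.

R = 8, z = 0.3028, p = 0.762069, fail to reject H0.


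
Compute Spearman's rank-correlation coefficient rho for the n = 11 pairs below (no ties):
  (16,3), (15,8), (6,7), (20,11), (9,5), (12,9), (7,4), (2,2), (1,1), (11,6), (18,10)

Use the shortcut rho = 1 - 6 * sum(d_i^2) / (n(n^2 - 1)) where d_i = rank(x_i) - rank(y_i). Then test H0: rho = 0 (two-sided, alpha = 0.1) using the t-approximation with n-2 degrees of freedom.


Step 1: Rank x and y separately (midranks; no ties here).
rank(x): 16->9, 15->8, 6->3, 20->11, 9->5, 12->7, 7->4, 2->2, 1->1, 11->6, 18->10
rank(y): 3->3, 8->8, 7->7, 11->11, 5->5, 9->9, 4->4, 2->2, 1->1, 6->6, 10->10
Step 2: d_i = R_x(i) - R_y(i); compute d_i^2.
  (9-3)^2=36, (8-8)^2=0, (3-7)^2=16, (11-11)^2=0, (5-5)^2=0, (7-9)^2=4, (4-4)^2=0, (2-2)^2=0, (1-1)^2=0, (6-6)^2=0, (10-10)^2=0
sum(d^2) = 56.
Step 3: rho = 1 - 6*56 / (11*(11^2 - 1)) = 1 - 336/1320 = 0.745455.
Step 4: Under H0, t = rho * sqrt((n-2)/(1-rho^2)) = 3.3551 ~ t(9).
Step 5: Two-sided p-value from the t-distribution with 9 df = 0.008455.
Step 6: alpha = 0.1. reject H0.

rho = 0.7455, p = 0.008455, reject H0 at alpha = 0.1.


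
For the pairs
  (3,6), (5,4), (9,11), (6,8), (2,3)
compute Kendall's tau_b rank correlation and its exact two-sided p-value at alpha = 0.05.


Step 1: Enumerate the 10 unordered pairs (i,j) with i<j and classify each by sign(x_j-x_i) * sign(y_j-y_i).
  (1,2):dx=+2,dy=-2->D; (1,3):dx=+6,dy=+5->C; (1,4):dx=+3,dy=+2->C; (1,5):dx=-1,dy=-3->C
  (2,3):dx=+4,dy=+7->C; (2,4):dx=+1,dy=+4->C; (2,5):dx=-3,dy=-1->C; (3,4):dx=-3,dy=-3->C
  (3,5):dx=-7,dy=-8->C; (4,5):dx=-4,dy=-5->C
Step 2: C = 9, D = 1, total pairs = 10.
Step 3: tau = (C - D)/(n(n-1)/2) = (9 - 1)/10 = 0.800000.
Step 4: Exact two-sided p-value (enumerate n! = 120 permutations of y under H0): p = 0.083333.
Step 5: alpha = 0.05. fail to reject H0.

tau_b = 0.8000 (C=9, D=1), p = 0.083333, fail to reject H0.


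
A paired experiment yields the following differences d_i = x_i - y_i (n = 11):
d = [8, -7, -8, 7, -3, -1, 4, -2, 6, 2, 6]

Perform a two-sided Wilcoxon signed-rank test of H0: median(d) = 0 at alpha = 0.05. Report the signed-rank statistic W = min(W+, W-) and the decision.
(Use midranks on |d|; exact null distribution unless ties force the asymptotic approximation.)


Step 1: Drop any zero differences (none here) and take |d_i|.
|d| = [8, 7, 8, 7, 3, 1, 4, 2, 6, 2, 6]
Step 2: Midrank |d_i| (ties get averaged ranks).
ranks: |8|->10.5, |7|->8.5, |8|->10.5, |7|->8.5, |3|->4, |1|->1, |4|->5, |2|->2.5, |6|->6.5, |2|->2.5, |6|->6.5
Step 3: Attach original signs; sum ranks with positive sign and with negative sign.
W+ = 10.5 + 8.5 + 5 + 6.5 + 2.5 + 6.5 = 39.5
W- = 8.5 + 10.5 + 4 + 1 + 2.5 = 26.5
(Check: W+ + W- = 66 should equal n(n+1)/2 = 66.)
Step 4: Test statistic W = min(W+, W-) = 26.5.
Step 5: Ties in |d|, so use the tie-corrected normal approximation.
        E[W] = n(n+1)/4 = 11*12/4 = 33.
        Tie groups: |d|=2 (t=2), |d|=6 (t=2), |d|=7 (t=2), |d|=8 (t=2); sum(t^3 - t) = 24.
        Var[W] = n(n+1)(2n+1)/24 - sum(t^3-t)/48 = 3036/24 - 24/48 = 126.
        z = (W - E[W]) / sqrt(Var[W]) = (26.5 - 33) / 11.2250 = -0.5791.
        Two-sided p = 2*Phi(z) = 0.562545.
Step 6: alpha = 0.05. fail to reject H0.

W+ = 39.5, W- = 26.5, W = min = 26.5, p = 0.562545, fail to reject H0.


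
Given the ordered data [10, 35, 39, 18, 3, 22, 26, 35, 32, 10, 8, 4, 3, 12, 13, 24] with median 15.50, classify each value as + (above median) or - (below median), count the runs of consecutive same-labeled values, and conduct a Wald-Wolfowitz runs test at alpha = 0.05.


Step 1: Compute median = 15.50; label A = above, B = below.
Labels in order: BAAABAAAABBBBBBA  (n_A = 8, n_B = 8)
Step 2: Count runs R = 6.
Step 3: Under H0 (random ordering), E[R] = 2*n_A*n_B/(n_A+n_B) + 1 = 2*8*8/16 + 1 = 9.0000.
        Var[R] = 2*n_A*n_B*(2*n_A*n_B - n_A - n_B) / ((n_A+n_B)^2 * (n_A+n_B-1)) = 14336/3840 = 3.7333.
        SD[R] = 1.9322.
Step 4: Continuity-corrected z = (R + 0.5 - E[R]) / SD[R] = (6 + 0.5 - 9.0000) / 1.9322 = -1.2939.
Step 5: Two-sided p-value via normal approximation = 2*(1 - Phi(|z|)) = 0.195709.
Step 6: alpha = 0.05. fail to reject H0.

R = 6, z = -1.2939, p = 0.195709, fail to reject H0.


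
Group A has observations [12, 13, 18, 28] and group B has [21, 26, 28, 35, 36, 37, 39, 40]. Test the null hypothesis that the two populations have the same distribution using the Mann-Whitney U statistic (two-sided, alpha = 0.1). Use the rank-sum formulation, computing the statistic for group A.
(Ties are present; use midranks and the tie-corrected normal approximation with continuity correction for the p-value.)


Step 1: Combine and sort all 12 observations; assign midranks.
sorted (value, group): (12,X), (13,X), (18,X), (21,Y), (26,Y), (28,X), (28,Y), (35,Y), (36,Y), (37,Y), (39,Y), (40,Y)
ranks: 12->1, 13->2, 18->3, 21->4, 26->5, 28->6.5, 28->6.5, 35->8, 36->9, 37->10, 39->11, 40->12
Step 2: Rank sum for X: R1 = 1 + 2 + 3 + 6.5 = 12.5.
Step 3: U_X = R1 - n1(n1+1)/2 = 12.5 - 4*5/2 = 12.5 - 10 = 2.5.
       U_Y = n1*n2 - U_X = 32 - 2.5 = 29.5.
Step 4: Ties are present, so use the tie-corrected normal approximation (with continuity correction) for the p-value.
Step 5: p-value = 0.026980; compare to alpha = 0.1. reject H0.

U_X = 2.5, p = 0.026980, reject H0 at alpha = 0.1.


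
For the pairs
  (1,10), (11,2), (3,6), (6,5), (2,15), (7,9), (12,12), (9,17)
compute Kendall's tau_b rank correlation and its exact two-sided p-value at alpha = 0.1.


Step 1: Enumerate the 28 unordered pairs (i,j) with i<j and classify each by sign(x_j-x_i) * sign(y_j-y_i).
  (1,2):dx=+10,dy=-8->D; (1,3):dx=+2,dy=-4->D; (1,4):dx=+5,dy=-5->D; (1,5):dx=+1,dy=+5->C
  (1,6):dx=+6,dy=-1->D; (1,7):dx=+11,dy=+2->C; (1,8):dx=+8,dy=+7->C; (2,3):dx=-8,dy=+4->D
  (2,4):dx=-5,dy=+3->D; (2,5):dx=-9,dy=+13->D; (2,6):dx=-4,dy=+7->D; (2,7):dx=+1,dy=+10->C
  (2,8):dx=-2,dy=+15->D; (3,4):dx=+3,dy=-1->D; (3,5):dx=-1,dy=+9->D; (3,6):dx=+4,dy=+3->C
  (3,7):dx=+9,dy=+6->C; (3,8):dx=+6,dy=+11->C; (4,5):dx=-4,dy=+10->D; (4,6):dx=+1,dy=+4->C
  (4,7):dx=+6,dy=+7->C; (4,8):dx=+3,dy=+12->C; (5,6):dx=+5,dy=-6->D; (5,7):dx=+10,dy=-3->D
  (5,8):dx=+7,dy=+2->C; (6,7):dx=+5,dy=+3->C; (6,8):dx=+2,dy=+8->C; (7,8):dx=-3,dy=+5->D
Step 2: C = 13, D = 15, total pairs = 28.
Step 3: tau = (C - D)/(n(n-1)/2) = (13 - 15)/28 = -0.071429.
Step 4: Exact two-sided p-value (enumerate n! = 40320 permutations of y under H0): p = 0.904861.
Step 5: alpha = 0.1. fail to reject H0.

tau_b = -0.0714 (C=13, D=15), p = 0.904861, fail to reject H0.


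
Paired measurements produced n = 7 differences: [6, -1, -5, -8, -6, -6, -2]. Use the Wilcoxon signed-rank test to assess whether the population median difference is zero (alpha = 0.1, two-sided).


Step 1: Drop any zero differences (none here) and take |d_i|.
|d| = [6, 1, 5, 8, 6, 6, 2]
Step 2: Midrank |d_i| (ties get averaged ranks).
ranks: |6|->5, |1|->1, |5|->3, |8|->7, |6|->5, |6|->5, |2|->2
Step 3: Attach original signs; sum ranks with positive sign and with negative sign.
W+ = 5 = 5
W- = 1 + 3 + 7 + 5 + 5 + 2 = 23
(Check: W+ + W- = 28 should equal n(n+1)/2 = 28.)
Step 4: Test statistic W = min(W+, W-) = 5.
Step 5: Ties in |d|, so use the tie-corrected normal approximation.
        E[W] = n(n+1)/4 = 7*8/4 = 14.
        Tie groups: |d|=6 (t=3); sum(t^3 - t) = 24.
        Var[W] = n(n+1)(2n+1)/24 - sum(t^3-t)/48 = 840/24 - 24/48 = 34.5.
        z = (W - E[W]) / sqrt(Var[W]) = (5 - 14) / 5.8737 = -1.5323.
        Two-sided p = 2*Phi(z) = 0.125458.
Step 6: alpha = 0.1. fail to reject H0.

W+ = 5, W- = 23, W = min = 5, p = 0.125458, fail to reject H0.


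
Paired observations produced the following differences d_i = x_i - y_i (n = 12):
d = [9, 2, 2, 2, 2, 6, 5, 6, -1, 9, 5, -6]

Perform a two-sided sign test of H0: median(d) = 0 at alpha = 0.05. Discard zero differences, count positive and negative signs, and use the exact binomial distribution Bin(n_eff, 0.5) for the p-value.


Step 1: Discard zero differences. Original n = 12; n_eff = number of nonzero differences = 12.
Nonzero differences (with sign): +9, +2, +2, +2, +2, +6, +5, +6, -1, +9, +5, -6
Step 2: Count signs: positive = 10, negative = 2.
Step 3: Under H0: P(positive) = 0.5, so the number of positives S ~ Bin(12, 0.5).
Step 4: Two-sided exact p-value = sum of Bin(12,0.5) probabilities at or below the observed probability = 0.038574.
Step 5: alpha = 0.05. reject H0.

n_eff = 12, pos = 10, neg = 2, p = 0.038574, reject H0.


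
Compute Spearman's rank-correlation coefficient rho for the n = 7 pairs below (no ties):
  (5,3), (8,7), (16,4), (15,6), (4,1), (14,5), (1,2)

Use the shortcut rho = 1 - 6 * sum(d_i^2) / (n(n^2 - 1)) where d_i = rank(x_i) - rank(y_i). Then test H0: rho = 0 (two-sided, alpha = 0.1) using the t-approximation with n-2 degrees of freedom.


Step 1: Rank x and y separately (midranks; no ties here).
rank(x): 5->3, 8->4, 16->7, 15->6, 4->2, 14->5, 1->1
rank(y): 3->3, 7->7, 4->4, 6->6, 1->1, 5->5, 2->2
Step 2: d_i = R_x(i) - R_y(i); compute d_i^2.
  (3-3)^2=0, (4-7)^2=9, (7-4)^2=9, (6-6)^2=0, (2-1)^2=1, (5-5)^2=0, (1-2)^2=1
sum(d^2) = 20.
Step 3: rho = 1 - 6*20 / (7*(7^2 - 1)) = 1 - 120/336 = 0.642857.
Step 4: Under H0, t = rho * sqrt((n-2)/(1-rho^2)) = 1.8766 ~ t(5).
Step 5: Two-sided p-value from the t-distribution with 5 df = 0.119392.
Step 6: alpha = 0.1. fail to reject H0.

rho = 0.6429, p = 0.119392, fail to reject H0 at alpha = 0.1.


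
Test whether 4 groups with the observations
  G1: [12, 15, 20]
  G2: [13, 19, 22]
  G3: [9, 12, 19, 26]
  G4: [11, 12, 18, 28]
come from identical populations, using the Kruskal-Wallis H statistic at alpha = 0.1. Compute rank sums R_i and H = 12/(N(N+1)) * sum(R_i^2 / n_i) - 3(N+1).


Step 1: Combine all N = 14 observations and assign midranks.
sorted (value, group, rank): (9,G3,1), (11,G4,2), (12,G1,4), (12,G3,4), (12,G4,4), (13,G2,6), (15,G1,7), (18,G4,8), (19,G2,9.5), (19,G3,9.5), (20,G1,11), (22,G2,12), (26,G3,13), (28,G4,14)
Step 2: Sum ranks within each group.
R_1 = 22 (n_1 = 3)
R_2 = 27.5 (n_2 = 3)
R_3 = 27.5 (n_3 = 4)
R_4 = 28 (n_4 = 4)
Step 3: H = 12/(N(N+1)) * sum(R_i^2/n_i) - 3(N+1)
     = 12/(14*15) * (22^2/3 + 27.5^2/3 + 27.5^2/4 + 28^2/4) - 3*15
     = 0.057143 * 798.479 - 45
     = 0.627381.
Step 4: Ties present; correction factor C = 1 - 30/(14^3 - 14) = 0.989011. Corrected H = 0.627381 / 0.989011 = 0.634352.
Step 5: Under H0, H ~ chi^2(3); p-value = 0.888525.
Step 6: alpha = 0.1. fail to reject H0.

H = 0.6344, df = 3, p = 0.888525, fail to reject H0.


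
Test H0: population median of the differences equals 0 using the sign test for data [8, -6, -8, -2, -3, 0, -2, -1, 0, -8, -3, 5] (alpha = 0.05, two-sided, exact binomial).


Step 1: Discard zero differences. Original n = 12; n_eff = number of nonzero differences = 10.
Nonzero differences (with sign): +8, -6, -8, -2, -3, -2, -1, -8, -3, +5
Step 2: Count signs: positive = 2, negative = 8.
Step 3: Under H0: P(positive) = 0.5, so the number of positives S ~ Bin(10, 0.5).
Step 4: Two-sided exact p-value = sum of Bin(10,0.5) probabilities at or below the observed probability = 0.109375.
Step 5: alpha = 0.05. fail to reject H0.

n_eff = 10, pos = 2, neg = 8, p = 0.109375, fail to reject H0.


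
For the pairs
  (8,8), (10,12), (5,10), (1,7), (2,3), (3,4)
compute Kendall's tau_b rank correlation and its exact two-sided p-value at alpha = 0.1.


Step 1: Enumerate the 15 unordered pairs (i,j) with i<j and classify each by sign(x_j-x_i) * sign(y_j-y_i).
  (1,2):dx=+2,dy=+4->C; (1,3):dx=-3,dy=+2->D; (1,4):dx=-7,dy=-1->C; (1,5):dx=-6,dy=-5->C
  (1,6):dx=-5,dy=-4->C; (2,3):dx=-5,dy=-2->C; (2,4):dx=-9,dy=-5->C; (2,5):dx=-8,dy=-9->C
  (2,6):dx=-7,dy=-8->C; (3,4):dx=-4,dy=-3->C; (3,5):dx=-3,dy=-7->C; (3,6):dx=-2,dy=-6->C
  (4,5):dx=+1,dy=-4->D; (4,6):dx=+2,dy=-3->D; (5,6):dx=+1,dy=+1->C
Step 2: C = 12, D = 3, total pairs = 15.
Step 3: tau = (C - D)/(n(n-1)/2) = (12 - 3)/15 = 0.600000.
Step 4: Exact two-sided p-value (enumerate n! = 720 permutations of y under H0): p = 0.136111.
Step 5: alpha = 0.1. fail to reject H0.

tau_b = 0.6000 (C=12, D=3), p = 0.136111, fail to reject H0.


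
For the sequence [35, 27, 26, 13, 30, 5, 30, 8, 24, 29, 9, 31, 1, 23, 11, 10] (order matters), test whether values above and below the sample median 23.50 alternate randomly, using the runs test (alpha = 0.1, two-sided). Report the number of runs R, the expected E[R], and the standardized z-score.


Step 1: Compute median = 23.50; label A = above, B = below.
Labels in order: AAABABABAABABBBB  (n_A = 8, n_B = 8)
Step 2: Count runs R = 10.
Step 3: Under H0 (random ordering), E[R] = 2*n_A*n_B/(n_A+n_B) + 1 = 2*8*8/16 + 1 = 9.0000.
        Var[R] = 2*n_A*n_B*(2*n_A*n_B - n_A - n_B) / ((n_A+n_B)^2 * (n_A+n_B-1)) = 14336/3840 = 3.7333.
        SD[R] = 1.9322.
Step 4: Continuity-corrected z = (R - 0.5 - E[R]) / SD[R] = (10 - 0.5 - 9.0000) / 1.9322 = 0.2588.
Step 5: Two-sided p-value via normal approximation = 2*(1 - Phi(|z|)) = 0.795809.
Step 6: alpha = 0.1. fail to reject H0.

R = 10, z = 0.2588, p = 0.795809, fail to reject H0.


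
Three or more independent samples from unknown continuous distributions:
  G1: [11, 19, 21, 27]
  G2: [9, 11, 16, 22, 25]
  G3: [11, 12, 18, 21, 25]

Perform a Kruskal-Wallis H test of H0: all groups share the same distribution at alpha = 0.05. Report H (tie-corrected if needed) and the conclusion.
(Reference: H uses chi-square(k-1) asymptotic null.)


Step 1: Combine all N = 14 observations and assign midranks.
sorted (value, group, rank): (9,G2,1), (11,G1,3), (11,G2,3), (11,G3,3), (12,G3,5), (16,G2,6), (18,G3,7), (19,G1,8), (21,G1,9.5), (21,G3,9.5), (22,G2,11), (25,G2,12.5), (25,G3,12.5), (27,G1,14)
Step 2: Sum ranks within each group.
R_1 = 34.5 (n_1 = 4)
R_2 = 33.5 (n_2 = 5)
R_3 = 37 (n_3 = 5)
Step 3: H = 12/(N(N+1)) * sum(R_i^2/n_i) - 3(N+1)
     = 12/(14*15) * (34.5^2/4 + 33.5^2/5 + 37^2/5) - 3*15
     = 0.057143 * 795.812 - 45
     = 0.475000.
Step 4: Ties present; correction factor C = 1 - 36/(14^3 - 14) = 0.986813. Corrected H = 0.475000 / 0.986813 = 0.481347.
Step 5: Under H0, H ~ chi^2(2); p-value = 0.786098.
Step 6: alpha = 0.05. fail to reject H0.

H = 0.4813, df = 2, p = 0.786098, fail to reject H0.


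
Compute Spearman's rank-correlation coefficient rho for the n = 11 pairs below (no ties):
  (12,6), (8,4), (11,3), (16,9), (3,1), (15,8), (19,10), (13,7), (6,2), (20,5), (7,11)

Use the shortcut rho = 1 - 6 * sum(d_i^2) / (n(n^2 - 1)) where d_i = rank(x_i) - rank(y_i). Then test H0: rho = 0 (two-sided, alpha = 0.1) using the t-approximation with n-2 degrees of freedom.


Step 1: Rank x and y separately (midranks; no ties here).
rank(x): 12->6, 8->4, 11->5, 16->9, 3->1, 15->8, 19->10, 13->7, 6->2, 20->11, 7->3
rank(y): 6->6, 4->4, 3->3, 9->9, 1->1, 8->8, 10->10, 7->7, 2->2, 5->5, 11->11
Step 2: d_i = R_x(i) - R_y(i); compute d_i^2.
  (6-6)^2=0, (4-4)^2=0, (5-3)^2=4, (9-9)^2=0, (1-1)^2=0, (8-8)^2=0, (10-10)^2=0, (7-7)^2=0, (2-2)^2=0, (11-5)^2=36, (3-11)^2=64
sum(d^2) = 104.
Step 3: rho = 1 - 6*104 / (11*(11^2 - 1)) = 1 - 624/1320 = 0.527273.
Step 4: Under H0, t = rho * sqrt((n-2)/(1-rho^2)) = 1.8616 ~ t(9).
Step 5: Two-sided p-value from the t-distribution with 9 df = 0.095565.
Step 6: alpha = 0.1. reject H0.

rho = 0.5273, p = 0.095565, reject H0 at alpha = 0.1.
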